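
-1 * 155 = -155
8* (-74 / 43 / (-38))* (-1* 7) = -2.54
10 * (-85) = -850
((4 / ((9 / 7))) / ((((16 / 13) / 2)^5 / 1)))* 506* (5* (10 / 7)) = 2348428225 / 18432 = 127410.39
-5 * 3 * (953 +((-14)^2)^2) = -590535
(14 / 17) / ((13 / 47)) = 658 / 221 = 2.98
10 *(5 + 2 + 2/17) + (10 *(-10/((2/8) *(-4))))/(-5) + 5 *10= 1720/17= 101.18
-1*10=-10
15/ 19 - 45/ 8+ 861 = 130137/ 152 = 856.16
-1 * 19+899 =880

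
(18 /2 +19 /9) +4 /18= 34 /3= 11.33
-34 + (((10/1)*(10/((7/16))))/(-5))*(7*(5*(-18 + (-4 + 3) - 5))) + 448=38814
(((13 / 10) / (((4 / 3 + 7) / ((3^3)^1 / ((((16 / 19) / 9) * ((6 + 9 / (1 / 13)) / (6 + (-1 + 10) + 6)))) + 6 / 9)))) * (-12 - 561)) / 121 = -732005781 / 19844000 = -36.89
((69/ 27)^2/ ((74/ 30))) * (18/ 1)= 5290/ 111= 47.66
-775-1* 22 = -797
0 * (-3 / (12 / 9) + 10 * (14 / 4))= 0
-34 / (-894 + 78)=1 / 24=0.04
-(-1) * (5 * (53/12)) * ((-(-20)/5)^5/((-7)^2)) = 67840/147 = 461.50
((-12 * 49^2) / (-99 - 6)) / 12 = 343 / 15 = 22.87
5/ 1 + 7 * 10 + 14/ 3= 239/ 3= 79.67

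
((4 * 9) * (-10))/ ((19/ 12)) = -4320/ 19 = -227.37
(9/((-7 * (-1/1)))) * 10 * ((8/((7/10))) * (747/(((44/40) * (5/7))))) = 10756800/77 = 139698.70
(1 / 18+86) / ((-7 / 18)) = -1549 / 7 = -221.29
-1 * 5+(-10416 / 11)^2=108492451 / 121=896631.83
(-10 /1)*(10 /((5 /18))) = -360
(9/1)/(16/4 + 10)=9/14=0.64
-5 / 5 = -1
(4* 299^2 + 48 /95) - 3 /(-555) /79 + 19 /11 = 1092320753708 /3054535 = 357606.23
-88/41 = -2.15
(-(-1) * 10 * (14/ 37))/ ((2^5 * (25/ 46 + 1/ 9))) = 7245/ 40108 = 0.18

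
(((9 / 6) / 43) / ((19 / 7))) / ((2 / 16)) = 84 / 817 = 0.10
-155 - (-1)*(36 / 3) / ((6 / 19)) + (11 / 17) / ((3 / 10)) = -5857 / 51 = -114.84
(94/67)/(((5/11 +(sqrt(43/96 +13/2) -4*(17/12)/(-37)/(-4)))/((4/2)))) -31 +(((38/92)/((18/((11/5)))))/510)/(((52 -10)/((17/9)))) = -31690306962763609987/1016614154497813200 +373704144*sqrt(4002)/21654230557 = -30.08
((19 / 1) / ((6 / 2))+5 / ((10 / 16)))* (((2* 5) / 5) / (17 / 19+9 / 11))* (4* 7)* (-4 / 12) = -251636 / 1611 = -156.20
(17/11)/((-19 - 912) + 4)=-17/10197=-0.00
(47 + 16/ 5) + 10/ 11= 2811/ 55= 51.11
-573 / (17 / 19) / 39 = -3629 / 221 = -16.42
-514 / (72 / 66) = -2827 / 6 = -471.17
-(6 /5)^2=-36 /25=-1.44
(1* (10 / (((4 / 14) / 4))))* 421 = 58940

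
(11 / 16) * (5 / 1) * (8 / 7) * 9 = 495 / 14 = 35.36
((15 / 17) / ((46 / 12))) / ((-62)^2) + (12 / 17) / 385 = 547797 / 289328270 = 0.00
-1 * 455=-455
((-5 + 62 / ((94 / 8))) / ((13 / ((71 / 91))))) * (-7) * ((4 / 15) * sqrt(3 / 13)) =-284 * sqrt(39) / 119145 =-0.01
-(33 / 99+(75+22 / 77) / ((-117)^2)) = -32468 / 95823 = -0.34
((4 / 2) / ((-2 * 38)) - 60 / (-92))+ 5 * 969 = 4235077 / 874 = 4845.63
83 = 83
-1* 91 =-91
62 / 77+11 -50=-2941 / 77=-38.19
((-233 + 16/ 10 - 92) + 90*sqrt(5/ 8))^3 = -9683813601/ 250 + 143471331*sqrt(10)/ 20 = -16050445.16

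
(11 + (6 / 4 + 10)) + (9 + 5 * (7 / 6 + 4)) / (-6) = 16.69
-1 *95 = -95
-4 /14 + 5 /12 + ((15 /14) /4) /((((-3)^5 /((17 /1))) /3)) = 113 /1512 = 0.07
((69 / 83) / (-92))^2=9 / 110224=0.00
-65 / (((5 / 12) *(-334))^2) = -468 / 139445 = -0.00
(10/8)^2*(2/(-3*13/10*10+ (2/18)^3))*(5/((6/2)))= -6075/45488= -0.13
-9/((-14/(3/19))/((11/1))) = 297/266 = 1.12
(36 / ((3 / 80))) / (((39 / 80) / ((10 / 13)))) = 256000 / 169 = 1514.79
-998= -998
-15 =-15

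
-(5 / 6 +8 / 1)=-53 / 6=-8.83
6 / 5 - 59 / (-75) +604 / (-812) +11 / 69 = 1.40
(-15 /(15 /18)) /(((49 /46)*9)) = -92 /49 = -1.88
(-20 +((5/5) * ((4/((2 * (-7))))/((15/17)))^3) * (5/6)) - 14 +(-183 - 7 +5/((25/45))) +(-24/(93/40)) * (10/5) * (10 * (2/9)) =-5617791587/21531825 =-260.91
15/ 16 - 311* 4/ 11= -19739/ 176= -112.15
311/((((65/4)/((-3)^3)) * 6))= -5598/65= -86.12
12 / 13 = 0.92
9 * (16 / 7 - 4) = -108 / 7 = -15.43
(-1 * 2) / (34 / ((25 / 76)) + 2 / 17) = -425 / 21989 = -0.02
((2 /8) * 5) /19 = 5 /76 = 0.07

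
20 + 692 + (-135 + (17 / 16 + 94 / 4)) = 9625 / 16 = 601.56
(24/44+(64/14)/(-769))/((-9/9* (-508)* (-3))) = -0.00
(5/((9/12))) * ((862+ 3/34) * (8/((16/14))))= 2051770/51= 40230.78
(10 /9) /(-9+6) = -10 /27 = -0.37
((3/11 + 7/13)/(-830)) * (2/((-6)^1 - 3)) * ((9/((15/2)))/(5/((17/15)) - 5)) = -1972/4450875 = -0.00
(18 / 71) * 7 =126 / 71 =1.77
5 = 5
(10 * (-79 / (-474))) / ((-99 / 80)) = -400 / 297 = -1.35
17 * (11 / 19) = 187 / 19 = 9.84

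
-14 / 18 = -0.78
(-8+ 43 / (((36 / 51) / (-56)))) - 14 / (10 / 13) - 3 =-51608 / 15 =-3440.53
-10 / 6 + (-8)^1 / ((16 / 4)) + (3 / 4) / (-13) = -581 / 156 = -3.72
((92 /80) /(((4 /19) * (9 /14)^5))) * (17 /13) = 249718406 /3838185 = 65.06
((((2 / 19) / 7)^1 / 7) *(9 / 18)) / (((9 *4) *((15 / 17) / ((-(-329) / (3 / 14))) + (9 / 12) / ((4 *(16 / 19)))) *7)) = 51136 / 2678128299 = 0.00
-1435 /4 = -358.75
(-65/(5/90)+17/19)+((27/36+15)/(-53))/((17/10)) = -40033811/34238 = -1169.28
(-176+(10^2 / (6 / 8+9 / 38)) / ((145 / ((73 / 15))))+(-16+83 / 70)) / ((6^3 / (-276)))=393764531 / 1644300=239.47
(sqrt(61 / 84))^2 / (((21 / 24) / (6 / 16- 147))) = -23851 / 196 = -121.69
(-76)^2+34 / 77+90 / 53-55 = 5723.14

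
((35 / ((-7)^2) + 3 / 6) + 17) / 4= 255 / 56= 4.55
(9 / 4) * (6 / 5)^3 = 486 / 125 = 3.89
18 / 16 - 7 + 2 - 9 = -103 / 8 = -12.88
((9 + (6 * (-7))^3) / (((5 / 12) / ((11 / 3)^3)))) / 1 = -43821844 / 5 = -8764368.80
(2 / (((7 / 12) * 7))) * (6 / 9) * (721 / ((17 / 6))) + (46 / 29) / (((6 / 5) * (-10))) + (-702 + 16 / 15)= -21326251 / 34510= -617.97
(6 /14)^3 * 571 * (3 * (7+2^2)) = 508761 /343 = 1483.27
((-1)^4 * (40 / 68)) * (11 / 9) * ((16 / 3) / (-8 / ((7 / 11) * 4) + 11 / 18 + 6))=24640 / 22287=1.11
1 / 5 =0.20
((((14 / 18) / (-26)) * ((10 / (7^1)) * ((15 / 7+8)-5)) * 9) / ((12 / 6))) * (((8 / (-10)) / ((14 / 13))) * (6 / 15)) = 72 / 245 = 0.29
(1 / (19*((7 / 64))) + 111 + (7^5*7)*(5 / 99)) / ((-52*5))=-39852229 / 1711710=-23.28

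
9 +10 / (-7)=53 / 7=7.57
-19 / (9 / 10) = -190 / 9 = -21.11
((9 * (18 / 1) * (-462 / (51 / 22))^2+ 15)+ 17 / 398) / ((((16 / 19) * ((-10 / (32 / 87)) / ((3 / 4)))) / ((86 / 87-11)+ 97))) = -13302419596703138 / 725501265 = -18335487.80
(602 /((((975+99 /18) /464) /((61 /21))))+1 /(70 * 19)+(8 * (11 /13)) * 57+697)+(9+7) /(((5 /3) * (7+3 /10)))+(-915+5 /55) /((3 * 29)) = 4503258742061323 /2368685409090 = 1901.16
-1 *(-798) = 798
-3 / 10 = -0.30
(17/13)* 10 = 170/13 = 13.08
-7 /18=-0.39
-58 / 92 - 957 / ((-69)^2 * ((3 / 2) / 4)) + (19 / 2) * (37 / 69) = 18700 / 4761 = 3.93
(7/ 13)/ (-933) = -7/ 12129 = -0.00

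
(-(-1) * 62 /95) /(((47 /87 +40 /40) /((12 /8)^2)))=24273 /25460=0.95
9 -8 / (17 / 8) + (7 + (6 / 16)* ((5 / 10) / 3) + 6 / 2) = 4161 / 272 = 15.30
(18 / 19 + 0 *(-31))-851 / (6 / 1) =-16061 / 114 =-140.89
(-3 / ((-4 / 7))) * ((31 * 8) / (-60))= -217 / 10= -21.70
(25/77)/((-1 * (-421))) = 25/32417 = 0.00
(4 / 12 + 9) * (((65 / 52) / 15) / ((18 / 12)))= 14 / 27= 0.52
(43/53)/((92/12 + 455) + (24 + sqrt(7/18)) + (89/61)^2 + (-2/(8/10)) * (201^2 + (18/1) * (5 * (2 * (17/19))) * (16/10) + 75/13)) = -66147889828072874874/8248694048871108912451367- 108968997850401 * sqrt(14)/8248694048871108912451367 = -0.00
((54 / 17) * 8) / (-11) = -432 / 187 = -2.31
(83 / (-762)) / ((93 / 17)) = -1411 / 70866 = -0.02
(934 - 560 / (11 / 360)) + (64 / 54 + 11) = -5162183 / 297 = -17381.09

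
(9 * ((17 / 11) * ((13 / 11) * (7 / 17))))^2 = 670761 / 14641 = 45.81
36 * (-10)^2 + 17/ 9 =32417/ 9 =3601.89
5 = 5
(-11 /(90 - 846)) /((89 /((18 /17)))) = 11 /63546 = 0.00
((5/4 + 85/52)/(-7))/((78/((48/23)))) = -300/27209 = -0.01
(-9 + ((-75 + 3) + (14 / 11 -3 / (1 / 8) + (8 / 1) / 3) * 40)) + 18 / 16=-882.30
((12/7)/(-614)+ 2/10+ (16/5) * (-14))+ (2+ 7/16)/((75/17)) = -37865631/859600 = -44.05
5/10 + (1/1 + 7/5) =29/10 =2.90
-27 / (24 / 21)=-189 / 8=-23.62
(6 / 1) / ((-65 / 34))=-204 / 65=-3.14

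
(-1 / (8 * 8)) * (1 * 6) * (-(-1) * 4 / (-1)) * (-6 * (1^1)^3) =-9 / 4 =-2.25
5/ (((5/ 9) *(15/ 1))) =3/ 5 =0.60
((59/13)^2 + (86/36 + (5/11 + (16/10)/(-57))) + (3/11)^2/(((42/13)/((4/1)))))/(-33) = -5753446631/8077559490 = -0.71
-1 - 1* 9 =-10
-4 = -4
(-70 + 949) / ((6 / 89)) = 26077 / 2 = 13038.50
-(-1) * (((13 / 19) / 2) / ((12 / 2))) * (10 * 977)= 63505 / 114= 557.06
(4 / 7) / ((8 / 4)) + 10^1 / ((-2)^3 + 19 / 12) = -14 / 11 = -1.27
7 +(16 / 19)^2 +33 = 14696 / 361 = 40.71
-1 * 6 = -6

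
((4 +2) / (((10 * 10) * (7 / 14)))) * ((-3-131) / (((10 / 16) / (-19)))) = 61104 / 125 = 488.83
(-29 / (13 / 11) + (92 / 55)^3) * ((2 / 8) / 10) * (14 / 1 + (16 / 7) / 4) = -2190484731 / 302802500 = -7.23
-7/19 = -0.37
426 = 426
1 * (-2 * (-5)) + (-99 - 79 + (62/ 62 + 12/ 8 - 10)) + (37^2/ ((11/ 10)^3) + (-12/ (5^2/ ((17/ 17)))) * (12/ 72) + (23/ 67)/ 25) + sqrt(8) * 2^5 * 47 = 3803326343/ 4458850 + 3008 * sqrt(2) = 5106.94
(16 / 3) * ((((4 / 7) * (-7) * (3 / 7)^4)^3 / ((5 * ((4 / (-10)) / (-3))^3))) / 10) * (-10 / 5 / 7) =3061100160 / 96889010407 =0.03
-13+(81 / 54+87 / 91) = -1919 / 182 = -10.54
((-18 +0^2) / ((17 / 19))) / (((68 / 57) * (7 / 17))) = -9747 / 238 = -40.95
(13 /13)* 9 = 9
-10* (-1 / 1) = 10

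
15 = 15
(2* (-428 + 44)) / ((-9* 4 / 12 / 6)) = 1536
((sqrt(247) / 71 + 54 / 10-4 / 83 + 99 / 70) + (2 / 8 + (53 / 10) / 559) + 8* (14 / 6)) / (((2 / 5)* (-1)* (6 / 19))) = -9512502323 / 46768176-95* sqrt(247) / 852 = -205.15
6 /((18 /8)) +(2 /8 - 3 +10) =119 /12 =9.92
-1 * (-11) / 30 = 11 / 30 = 0.37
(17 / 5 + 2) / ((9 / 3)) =9 / 5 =1.80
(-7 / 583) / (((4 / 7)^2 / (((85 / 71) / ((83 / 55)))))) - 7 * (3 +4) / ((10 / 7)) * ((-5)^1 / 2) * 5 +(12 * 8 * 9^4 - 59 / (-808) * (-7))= 318119355676295 / 504723664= 630284.21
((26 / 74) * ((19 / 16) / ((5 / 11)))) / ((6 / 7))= 19019 / 17760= 1.07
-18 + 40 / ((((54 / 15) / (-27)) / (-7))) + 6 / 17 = 35400 / 17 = 2082.35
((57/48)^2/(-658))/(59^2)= -361/586367488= -0.00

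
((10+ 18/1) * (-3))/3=-28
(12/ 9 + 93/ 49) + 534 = 78973/ 147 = 537.23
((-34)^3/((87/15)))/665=-39304/3857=-10.19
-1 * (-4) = 4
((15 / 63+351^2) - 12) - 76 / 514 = 664851520 / 5397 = 123189.09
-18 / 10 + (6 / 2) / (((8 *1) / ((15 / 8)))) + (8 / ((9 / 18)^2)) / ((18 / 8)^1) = 37801 / 2880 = 13.13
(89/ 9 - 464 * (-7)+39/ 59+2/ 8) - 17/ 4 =1728166/ 531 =3254.55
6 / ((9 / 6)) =4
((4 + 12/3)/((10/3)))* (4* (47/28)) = 16.11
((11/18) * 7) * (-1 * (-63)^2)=-33957/2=-16978.50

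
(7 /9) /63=1 /81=0.01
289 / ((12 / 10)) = 1445 / 6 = 240.83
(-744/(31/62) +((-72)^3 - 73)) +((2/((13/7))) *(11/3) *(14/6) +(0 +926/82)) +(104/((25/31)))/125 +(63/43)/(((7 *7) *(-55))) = -18602185688257417/49633959375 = -374787.46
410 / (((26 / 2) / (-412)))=-12993.85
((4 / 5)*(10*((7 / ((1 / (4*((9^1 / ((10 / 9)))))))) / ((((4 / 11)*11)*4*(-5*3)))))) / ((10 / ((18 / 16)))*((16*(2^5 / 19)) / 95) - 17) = 614061 / 1176025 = 0.52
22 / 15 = 1.47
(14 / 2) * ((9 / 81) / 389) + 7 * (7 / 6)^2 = 44485 / 4668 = 9.53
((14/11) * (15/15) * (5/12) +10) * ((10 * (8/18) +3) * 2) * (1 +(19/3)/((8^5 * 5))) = 4577702707/29196288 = 156.79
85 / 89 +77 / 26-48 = -102009 / 2314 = -44.08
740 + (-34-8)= 698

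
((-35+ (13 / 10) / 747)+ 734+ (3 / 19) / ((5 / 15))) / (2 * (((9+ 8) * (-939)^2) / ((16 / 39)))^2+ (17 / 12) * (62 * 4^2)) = 6353699008 / 24251222320049538503925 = 0.00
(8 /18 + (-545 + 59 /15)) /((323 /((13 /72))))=-39533 /130815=-0.30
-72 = -72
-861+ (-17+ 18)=-860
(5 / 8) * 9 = 45 / 8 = 5.62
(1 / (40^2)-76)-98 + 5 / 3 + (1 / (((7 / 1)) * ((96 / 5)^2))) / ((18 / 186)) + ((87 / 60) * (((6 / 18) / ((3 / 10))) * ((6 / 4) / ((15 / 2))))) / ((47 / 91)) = -39046501807 / 227404800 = -171.70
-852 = -852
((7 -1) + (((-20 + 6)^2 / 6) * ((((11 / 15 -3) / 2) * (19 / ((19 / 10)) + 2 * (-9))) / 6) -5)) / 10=6799 / 1350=5.04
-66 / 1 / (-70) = 33 / 35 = 0.94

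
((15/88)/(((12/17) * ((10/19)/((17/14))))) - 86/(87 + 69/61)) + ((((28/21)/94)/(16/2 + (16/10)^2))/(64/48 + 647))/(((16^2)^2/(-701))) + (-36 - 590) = -693528115806167/1107131891712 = -626.42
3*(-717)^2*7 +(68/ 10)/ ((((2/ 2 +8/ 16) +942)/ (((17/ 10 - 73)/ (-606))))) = 9077436552638/ 840825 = 10795869.00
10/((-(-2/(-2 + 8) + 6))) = -30/17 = -1.76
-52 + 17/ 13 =-659/ 13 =-50.69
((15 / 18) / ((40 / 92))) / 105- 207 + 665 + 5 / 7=578003 / 1260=458.73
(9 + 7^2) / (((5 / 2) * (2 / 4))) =232 / 5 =46.40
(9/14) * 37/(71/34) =5661/497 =11.39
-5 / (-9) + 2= 23 / 9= 2.56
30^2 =900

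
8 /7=1.14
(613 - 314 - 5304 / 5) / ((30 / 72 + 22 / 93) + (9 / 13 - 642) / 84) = 3070054 / 28135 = 109.12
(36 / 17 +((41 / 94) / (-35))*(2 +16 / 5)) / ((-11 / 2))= -574078 / 1538075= -0.37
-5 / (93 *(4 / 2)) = -5 / 186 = -0.03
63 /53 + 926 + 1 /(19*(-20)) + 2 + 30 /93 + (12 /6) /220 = 6383686021 /6867740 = 929.52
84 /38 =42 /19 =2.21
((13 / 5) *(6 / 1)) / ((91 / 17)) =102 / 35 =2.91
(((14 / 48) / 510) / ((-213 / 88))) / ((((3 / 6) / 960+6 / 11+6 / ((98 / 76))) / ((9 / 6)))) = -1328096 / 19482352359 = -0.00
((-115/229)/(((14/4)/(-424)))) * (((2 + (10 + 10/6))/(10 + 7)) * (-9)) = -11994960/27251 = -440.17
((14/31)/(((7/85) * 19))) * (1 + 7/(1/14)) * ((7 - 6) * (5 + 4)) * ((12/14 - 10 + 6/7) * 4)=-35141040/4123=-8523.17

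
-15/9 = -5/3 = -1.67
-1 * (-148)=148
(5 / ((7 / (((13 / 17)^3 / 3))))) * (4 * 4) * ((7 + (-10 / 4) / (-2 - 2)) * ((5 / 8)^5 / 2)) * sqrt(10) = 2094015625 * sqrt(10) / 3380772864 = 1.96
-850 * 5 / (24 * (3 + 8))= -2125 / 132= -16.10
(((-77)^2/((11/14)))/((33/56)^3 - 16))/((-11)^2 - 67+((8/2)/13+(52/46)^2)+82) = -115581739/33287028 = -3.47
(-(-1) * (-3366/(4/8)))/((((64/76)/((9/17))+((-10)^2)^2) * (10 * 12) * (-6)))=31977/34205440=0.00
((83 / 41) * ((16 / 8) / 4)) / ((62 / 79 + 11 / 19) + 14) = 124583 / 1891002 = 0.07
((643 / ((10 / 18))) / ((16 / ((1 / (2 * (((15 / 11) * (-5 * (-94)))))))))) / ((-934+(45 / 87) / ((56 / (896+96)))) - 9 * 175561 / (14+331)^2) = -2278644753 / 37878643568320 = -0.00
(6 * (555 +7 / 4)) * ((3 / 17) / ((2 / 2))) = 589.50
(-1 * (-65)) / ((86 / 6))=4.53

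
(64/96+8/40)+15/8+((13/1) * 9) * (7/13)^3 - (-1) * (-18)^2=6996761/20280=345.01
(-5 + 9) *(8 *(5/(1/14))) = 2240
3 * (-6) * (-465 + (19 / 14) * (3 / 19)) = 58563 / 7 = 8366.14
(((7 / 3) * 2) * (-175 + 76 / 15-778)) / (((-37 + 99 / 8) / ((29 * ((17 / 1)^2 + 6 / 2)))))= 13485527104 / 8865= 1521210.05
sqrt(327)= 18.08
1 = 1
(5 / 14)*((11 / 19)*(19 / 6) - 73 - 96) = -5015 / 84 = -59.70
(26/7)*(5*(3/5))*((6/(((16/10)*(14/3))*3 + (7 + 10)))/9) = 260/1379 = 0.19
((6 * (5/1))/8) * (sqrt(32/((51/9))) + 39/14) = 15 * sqrt(102)/17 + 585/56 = 19.36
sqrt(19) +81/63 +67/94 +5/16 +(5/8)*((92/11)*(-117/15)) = -2227089/57904 +sqrt(19) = -34.10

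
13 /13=1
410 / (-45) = -82 / 9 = -9.11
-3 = -3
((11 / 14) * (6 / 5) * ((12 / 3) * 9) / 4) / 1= 297 / 35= 8.49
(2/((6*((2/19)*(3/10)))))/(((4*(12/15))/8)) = 475/18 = 26.39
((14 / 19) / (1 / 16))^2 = 50176 / 361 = 138.99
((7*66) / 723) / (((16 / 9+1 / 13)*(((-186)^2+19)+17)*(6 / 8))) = 11 / 829281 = 0.00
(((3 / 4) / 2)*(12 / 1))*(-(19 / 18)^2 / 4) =-361 / 288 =-1.25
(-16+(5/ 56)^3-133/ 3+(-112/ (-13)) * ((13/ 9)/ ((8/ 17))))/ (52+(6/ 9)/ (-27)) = -96411159/ 147868672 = -0.65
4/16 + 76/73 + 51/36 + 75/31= 34808/6789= 5.13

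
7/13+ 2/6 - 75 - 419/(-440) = -1255699/17160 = -73.18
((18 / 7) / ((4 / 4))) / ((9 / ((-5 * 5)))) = -50 / 7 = -7.14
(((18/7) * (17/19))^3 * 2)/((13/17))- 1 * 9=698930415/30584281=22.85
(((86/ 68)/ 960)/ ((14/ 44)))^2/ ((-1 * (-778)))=223729/ 10153504972800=0.00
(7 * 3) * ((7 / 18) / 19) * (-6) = -49 / 19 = -2.58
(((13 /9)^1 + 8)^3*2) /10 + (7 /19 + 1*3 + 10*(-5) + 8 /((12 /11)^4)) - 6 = 121.50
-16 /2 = -8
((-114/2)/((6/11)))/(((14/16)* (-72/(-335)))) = -70015/126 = -555.67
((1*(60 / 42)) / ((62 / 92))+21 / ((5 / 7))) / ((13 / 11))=376189 / 14105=26.67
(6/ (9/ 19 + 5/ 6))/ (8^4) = 0.00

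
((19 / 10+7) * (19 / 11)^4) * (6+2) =46394276 / 73205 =633.76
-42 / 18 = -7 / 3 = -2.33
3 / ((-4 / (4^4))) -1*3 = -195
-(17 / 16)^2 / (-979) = 289 / 250624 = 0.00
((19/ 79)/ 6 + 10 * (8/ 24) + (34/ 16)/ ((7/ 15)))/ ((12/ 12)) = 35069/ 4424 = 7.93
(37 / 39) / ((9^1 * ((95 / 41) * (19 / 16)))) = 24272 / 633555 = 0.04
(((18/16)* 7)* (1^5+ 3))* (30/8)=945/8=118.12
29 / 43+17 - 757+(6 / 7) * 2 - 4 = -223225 / 301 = -741.61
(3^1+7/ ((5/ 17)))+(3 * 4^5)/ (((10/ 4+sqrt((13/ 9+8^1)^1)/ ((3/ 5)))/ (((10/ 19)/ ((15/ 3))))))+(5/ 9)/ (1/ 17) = -931801/ 221445+221184 * sqrt(85)/ 24605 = 78.67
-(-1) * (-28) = -28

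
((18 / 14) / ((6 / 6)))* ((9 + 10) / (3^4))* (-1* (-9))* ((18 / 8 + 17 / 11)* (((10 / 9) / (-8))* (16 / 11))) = -15865 / 7623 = -2.08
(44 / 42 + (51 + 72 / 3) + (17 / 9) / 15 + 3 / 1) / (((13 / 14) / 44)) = 6584072 / 1755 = 3751.61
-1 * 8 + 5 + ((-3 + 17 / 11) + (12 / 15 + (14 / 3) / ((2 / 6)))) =569 / 55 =10.35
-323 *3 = -969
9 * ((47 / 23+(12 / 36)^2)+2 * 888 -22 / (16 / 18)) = 15780.64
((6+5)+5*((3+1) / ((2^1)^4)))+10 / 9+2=553 / 36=15.36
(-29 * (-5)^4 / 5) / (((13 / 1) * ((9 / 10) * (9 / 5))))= -181250 / 1053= -172.13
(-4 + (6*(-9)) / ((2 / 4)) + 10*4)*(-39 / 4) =702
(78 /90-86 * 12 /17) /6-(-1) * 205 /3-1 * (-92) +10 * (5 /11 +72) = 14724661 /16830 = 874.91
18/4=9/2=4.50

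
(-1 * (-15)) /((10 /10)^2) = 15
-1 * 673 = -673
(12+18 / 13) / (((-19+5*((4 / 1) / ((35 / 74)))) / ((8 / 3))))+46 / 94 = 201393 / 99593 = 2.02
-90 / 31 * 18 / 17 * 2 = -6.15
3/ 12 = 1/ 4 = 0.25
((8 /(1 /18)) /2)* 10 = 720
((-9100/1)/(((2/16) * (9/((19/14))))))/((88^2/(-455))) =2809625/4356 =645.00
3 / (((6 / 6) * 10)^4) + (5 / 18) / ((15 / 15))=25027 / 90000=0.28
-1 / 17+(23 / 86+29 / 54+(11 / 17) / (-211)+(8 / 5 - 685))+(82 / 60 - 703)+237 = -47779003369 / 41645070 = -1147.29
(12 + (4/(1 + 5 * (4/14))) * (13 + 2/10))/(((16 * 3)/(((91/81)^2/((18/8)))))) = 1979159/5019165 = 0.39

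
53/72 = 0.74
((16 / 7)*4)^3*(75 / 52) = 4915200 / 4459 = 1102.31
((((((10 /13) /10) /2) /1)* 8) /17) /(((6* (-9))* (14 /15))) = -0.00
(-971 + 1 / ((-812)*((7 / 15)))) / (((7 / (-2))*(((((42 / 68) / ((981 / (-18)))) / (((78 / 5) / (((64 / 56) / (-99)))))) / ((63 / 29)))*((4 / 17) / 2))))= 2013816414895857 / 3296720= 610854550.86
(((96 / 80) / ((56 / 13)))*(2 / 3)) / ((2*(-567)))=-13 / 79380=-0.00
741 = 741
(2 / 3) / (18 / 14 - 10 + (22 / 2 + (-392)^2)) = 7 / 1613496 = 0.00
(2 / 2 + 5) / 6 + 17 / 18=35 / 18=1.94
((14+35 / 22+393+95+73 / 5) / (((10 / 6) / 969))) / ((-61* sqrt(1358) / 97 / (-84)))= 497105721* sqrt(1358) / 16775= 1092033.89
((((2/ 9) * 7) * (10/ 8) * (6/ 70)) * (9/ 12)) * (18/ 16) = 9/ 64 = 0.14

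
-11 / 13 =-0.85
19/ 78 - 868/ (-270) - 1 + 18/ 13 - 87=-291881/ 3510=-83.16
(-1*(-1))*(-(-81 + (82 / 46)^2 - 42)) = 63386 / 529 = 119.82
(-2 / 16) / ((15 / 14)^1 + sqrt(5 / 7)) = -21 / 68 + 7 * sqrt(35) / 170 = -0.07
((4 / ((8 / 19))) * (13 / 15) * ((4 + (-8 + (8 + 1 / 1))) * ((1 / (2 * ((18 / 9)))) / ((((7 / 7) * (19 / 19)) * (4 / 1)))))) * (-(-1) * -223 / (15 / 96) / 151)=-55081 / 2265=-24.32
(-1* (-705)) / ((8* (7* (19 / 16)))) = 1410 / 133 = 10.60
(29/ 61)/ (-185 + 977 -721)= 29/ 4331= 0.01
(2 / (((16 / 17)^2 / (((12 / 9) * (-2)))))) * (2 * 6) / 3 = -289 / 12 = -24.08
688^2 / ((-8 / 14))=-828352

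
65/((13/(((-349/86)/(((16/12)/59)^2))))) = -54669105/1376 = -39730.45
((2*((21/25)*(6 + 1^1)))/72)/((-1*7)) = -7/300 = -0.02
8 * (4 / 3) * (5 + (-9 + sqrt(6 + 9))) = -128 / 3 + 32 * sqrt(15) / 3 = -1.35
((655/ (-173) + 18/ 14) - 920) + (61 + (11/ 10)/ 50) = -521625179/ 605500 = -861.48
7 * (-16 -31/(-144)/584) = -112.00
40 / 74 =20 / 37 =0.54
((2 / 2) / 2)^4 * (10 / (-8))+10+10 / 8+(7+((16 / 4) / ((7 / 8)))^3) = 2496061 / 21952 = 113.71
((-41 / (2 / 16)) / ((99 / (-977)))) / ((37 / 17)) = 5447752 / 3663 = 1487.24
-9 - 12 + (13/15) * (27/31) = -3138/155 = -20.25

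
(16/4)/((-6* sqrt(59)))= -2* sqrt(59)/177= -0.09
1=1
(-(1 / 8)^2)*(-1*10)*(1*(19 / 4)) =95 / 128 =0.74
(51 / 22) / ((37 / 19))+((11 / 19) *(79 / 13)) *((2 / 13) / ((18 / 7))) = 1.40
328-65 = 263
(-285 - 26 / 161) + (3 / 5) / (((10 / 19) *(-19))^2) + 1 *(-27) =-25128517 / 80500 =-312.16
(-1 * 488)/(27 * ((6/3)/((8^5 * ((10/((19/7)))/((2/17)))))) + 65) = -77987840/10387733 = -7.51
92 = 92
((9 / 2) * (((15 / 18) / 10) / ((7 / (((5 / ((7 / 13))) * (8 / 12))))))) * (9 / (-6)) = -0.50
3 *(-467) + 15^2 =-1176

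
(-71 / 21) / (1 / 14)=-142 / 3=-47.33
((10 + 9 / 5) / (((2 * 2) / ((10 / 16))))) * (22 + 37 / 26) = 35931 / 832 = 43.19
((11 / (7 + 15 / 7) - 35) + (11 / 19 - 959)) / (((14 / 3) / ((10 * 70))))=-90490275 / 608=-148832.69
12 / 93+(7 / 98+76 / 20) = 8681 / 2170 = 4.00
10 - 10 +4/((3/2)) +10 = 38/3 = 12.67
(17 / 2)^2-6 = 265 / 4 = 66.25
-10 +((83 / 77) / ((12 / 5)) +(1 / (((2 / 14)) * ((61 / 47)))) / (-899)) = -484258171 / 50671236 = -9.56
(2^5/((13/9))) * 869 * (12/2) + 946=1513930/13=116456.15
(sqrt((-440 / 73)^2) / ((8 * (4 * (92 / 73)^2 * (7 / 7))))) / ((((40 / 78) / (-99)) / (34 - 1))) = -102312639 / 135424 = -755.50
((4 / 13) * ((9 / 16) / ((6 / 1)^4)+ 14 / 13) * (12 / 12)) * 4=32269 / 24336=1.33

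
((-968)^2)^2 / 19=46211261925.05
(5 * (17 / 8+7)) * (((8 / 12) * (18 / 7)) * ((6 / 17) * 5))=16425 / 119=138.03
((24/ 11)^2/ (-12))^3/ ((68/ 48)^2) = -15925248/ 511981129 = -0.03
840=840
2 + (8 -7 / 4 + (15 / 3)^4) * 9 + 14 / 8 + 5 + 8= 5698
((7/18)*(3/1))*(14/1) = 49/3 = 16.33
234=234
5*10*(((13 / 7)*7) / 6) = 108.33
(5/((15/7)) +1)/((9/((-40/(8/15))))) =-27.78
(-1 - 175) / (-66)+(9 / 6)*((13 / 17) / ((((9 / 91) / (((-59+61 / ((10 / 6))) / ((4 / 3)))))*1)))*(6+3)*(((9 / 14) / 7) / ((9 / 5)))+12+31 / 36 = -45253 / 612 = -73.94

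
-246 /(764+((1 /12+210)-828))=-2952 /1753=-1.68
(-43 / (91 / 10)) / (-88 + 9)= 430 / 7189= 0.06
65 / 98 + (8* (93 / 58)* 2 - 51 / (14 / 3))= 21869 / 1421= 15.39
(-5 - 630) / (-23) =27.61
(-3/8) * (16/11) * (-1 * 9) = 54/11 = 4.91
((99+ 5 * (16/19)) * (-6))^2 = 138438756/361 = 383486.86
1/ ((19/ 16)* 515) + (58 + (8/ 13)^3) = 1251908482/ 21497645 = 58.23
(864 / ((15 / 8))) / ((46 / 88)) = 881.53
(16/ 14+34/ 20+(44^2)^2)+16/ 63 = 3748099.10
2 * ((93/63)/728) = 31/7644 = 0.00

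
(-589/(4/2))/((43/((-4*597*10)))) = 7032660/43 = 163550.23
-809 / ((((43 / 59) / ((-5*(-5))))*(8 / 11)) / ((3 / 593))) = -39378075 / 203992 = -193.04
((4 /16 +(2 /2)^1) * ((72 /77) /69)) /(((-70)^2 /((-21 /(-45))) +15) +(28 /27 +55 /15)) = 405 /251510336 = 0.00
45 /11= 4.09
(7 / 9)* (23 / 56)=23 / 72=0.32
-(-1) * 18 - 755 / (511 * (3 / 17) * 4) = 97541 / 6132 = 15.91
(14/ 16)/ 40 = 7/ 320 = 0.02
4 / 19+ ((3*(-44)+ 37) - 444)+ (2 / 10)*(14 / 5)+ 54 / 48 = -537.10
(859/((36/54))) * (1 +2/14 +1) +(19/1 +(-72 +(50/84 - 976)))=5198/3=1732.67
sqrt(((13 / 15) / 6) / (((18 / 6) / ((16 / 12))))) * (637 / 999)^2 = 405769 * sqrt(130) / 44910045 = 0.10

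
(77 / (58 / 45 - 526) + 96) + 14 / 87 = 197236537 / 2054244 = 96.01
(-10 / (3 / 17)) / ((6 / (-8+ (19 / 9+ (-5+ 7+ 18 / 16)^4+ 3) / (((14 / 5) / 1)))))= -1223272145 / 4644864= -263.36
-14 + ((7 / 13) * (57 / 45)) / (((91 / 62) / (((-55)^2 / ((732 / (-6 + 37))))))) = 8448827 / 185562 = 45.53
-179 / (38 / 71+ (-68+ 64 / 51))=648159 / 239746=2.70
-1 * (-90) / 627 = 30 / 209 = 0.14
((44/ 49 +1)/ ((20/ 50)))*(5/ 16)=2325/ 1568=1.48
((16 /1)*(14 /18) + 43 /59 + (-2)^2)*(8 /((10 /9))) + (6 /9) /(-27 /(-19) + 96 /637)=2088789614 /16835355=124.07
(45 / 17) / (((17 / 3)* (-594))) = -5 / 6358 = -0.00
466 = 466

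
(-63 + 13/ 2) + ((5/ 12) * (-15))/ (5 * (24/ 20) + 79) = -3847/ 68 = -56.57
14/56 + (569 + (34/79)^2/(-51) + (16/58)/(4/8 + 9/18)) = 1236927107/2171868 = 569.52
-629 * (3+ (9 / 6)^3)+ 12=-31983 / 8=-3997.88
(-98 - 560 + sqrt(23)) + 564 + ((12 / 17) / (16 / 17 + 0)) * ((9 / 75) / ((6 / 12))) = -4691 / 50 + sqrt(23) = -89.02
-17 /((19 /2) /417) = -746.21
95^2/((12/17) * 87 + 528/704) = 145.19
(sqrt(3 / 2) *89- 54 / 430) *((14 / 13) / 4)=-189 / 5590 + 623 *sqrt(6) / 52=29.31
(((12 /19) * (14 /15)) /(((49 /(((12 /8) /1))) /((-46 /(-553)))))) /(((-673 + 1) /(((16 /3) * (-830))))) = 15272 /1544529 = 0.01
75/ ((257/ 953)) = 71475/ 257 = 278.11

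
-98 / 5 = -19.60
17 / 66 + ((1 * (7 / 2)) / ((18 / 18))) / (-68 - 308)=6161 / 24816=0.25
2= 2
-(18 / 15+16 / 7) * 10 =-244 / 7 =-34.86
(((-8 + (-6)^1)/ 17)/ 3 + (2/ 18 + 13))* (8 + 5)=25532/ 153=166.88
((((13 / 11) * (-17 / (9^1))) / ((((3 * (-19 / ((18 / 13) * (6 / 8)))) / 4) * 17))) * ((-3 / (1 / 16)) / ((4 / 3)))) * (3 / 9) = -24 / 209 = -0.11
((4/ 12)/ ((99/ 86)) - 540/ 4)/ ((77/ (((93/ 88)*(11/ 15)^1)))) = -1240279/ 914760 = -1.36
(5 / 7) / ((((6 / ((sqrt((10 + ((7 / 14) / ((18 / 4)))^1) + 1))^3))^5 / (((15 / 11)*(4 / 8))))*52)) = 97656250000000 / 1163423728467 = 83.94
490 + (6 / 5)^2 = 12286 / 25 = 491.44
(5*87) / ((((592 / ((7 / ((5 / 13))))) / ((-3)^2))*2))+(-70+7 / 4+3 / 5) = -44223 / 5920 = -7.47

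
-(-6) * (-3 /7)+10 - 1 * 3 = 31 /7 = 4.43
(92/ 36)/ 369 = 23/ 3321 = 0.01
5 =5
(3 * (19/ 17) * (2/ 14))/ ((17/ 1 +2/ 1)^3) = 3/ 42959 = 0.00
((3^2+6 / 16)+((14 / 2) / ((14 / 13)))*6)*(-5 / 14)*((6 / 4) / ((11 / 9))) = -52245 / 2464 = -21.20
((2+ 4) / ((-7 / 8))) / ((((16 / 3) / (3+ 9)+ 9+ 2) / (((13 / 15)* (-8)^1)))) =14976 / 3605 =4.15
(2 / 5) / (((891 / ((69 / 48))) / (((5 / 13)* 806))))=713 / 3564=0.20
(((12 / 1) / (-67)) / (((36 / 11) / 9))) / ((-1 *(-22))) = -3 / 134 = -0.02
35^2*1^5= 1225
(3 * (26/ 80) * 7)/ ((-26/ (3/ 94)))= -63/ 7520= -0.01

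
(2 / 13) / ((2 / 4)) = 4 / 13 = 0.31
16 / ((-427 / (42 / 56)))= -12 / 427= -0.03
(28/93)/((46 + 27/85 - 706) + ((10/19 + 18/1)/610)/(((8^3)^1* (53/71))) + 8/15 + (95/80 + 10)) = -4678280320/10068396734981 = -0.00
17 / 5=3.40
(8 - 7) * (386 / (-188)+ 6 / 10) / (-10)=683 / 4700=0.15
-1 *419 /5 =-419 /5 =-83.80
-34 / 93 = -0.37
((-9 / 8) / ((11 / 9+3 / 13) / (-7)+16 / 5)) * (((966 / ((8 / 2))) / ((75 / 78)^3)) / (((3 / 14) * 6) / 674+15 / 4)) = -6150498048513 / 225952271875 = -27.22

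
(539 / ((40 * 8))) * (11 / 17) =5929 / 5440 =1.09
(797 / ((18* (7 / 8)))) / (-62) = -1594 / 1953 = -0.82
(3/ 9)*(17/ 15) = 17/ 45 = 0.38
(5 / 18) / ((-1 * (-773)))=5 / 13914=0.00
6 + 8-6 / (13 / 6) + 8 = 250 / 13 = 19.23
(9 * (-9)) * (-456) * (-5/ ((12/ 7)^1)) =-107730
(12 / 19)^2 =144 / 361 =0.40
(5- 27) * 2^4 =-352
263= 263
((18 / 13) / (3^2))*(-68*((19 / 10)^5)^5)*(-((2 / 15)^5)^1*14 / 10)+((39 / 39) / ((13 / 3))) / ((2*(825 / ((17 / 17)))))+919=141328304645478002453421979857173191 / 21209106445312500000000000000000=6663.57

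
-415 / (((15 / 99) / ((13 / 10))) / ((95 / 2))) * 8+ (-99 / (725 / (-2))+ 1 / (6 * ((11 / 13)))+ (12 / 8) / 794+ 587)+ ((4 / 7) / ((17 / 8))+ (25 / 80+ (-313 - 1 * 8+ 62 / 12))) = -8154920663373411 / 6028206800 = -1352793.78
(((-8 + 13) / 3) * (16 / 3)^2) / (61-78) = -1280 / 459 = -2.79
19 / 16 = 1.19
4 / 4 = 1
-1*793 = -793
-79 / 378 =-0.21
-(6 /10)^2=-9 /25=-0.36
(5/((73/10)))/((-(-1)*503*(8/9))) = 225/146876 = 0.00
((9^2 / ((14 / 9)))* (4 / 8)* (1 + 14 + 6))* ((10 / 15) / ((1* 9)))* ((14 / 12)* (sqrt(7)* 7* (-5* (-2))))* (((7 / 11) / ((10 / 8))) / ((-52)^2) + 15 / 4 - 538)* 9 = -29564199882* sqrt(7) / 1859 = -42076127.27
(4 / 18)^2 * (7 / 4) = 7 / 81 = 0.09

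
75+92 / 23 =79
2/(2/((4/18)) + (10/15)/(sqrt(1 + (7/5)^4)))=245106/1101727 - 150 * sqrt(3026)/1101727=0.21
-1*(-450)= 450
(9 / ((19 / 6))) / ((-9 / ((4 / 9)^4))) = -512 / 41553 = -0.01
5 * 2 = 10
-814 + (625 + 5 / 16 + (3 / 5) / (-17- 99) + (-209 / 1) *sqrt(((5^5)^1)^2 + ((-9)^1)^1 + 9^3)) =-209 *sqrt(9766345)- 437767 / 2320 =-653337.77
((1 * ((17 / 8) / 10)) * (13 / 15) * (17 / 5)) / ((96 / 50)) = 3757 / 11520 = 0.33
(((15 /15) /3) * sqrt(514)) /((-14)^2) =sqrt(514) /588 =0.04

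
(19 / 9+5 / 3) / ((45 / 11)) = 374 / 405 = 0.92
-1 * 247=-247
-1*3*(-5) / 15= 1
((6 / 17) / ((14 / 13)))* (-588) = -3276 / 17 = -192.71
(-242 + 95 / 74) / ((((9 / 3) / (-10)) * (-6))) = -89065 / 666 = -133.73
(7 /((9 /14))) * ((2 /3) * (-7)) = -1372 /27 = -50.81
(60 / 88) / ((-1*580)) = -3 / 2552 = -0.00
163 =163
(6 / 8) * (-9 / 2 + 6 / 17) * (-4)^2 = -846 / 17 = -49.76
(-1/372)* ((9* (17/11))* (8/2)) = -51/341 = -0.15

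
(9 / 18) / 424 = 1 / 848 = 0.00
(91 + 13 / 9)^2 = 692224 / 81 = 8545.98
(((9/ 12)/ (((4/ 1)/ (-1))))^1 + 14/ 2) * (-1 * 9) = -981/ 16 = -61.31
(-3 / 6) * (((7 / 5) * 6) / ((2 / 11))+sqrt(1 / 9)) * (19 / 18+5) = -38041 / 270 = -140.89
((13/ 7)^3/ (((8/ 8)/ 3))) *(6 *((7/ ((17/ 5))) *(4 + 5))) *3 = 5338710/ 833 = 6409.02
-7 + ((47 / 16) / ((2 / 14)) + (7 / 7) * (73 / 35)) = 8763 / 560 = 15.65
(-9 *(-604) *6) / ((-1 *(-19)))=1716.63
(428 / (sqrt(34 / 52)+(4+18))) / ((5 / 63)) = 5141136 / 20945 - 8988 * sqrt(442) / 20945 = 236.44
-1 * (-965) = 965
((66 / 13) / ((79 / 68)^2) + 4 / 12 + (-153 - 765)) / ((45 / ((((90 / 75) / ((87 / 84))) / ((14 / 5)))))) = -889774388 / 105878565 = -8.40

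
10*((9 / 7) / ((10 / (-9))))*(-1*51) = 4131 / 7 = 590.14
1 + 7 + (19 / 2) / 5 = 99 / 10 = 9.90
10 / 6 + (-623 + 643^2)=1238483 / 3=412827.67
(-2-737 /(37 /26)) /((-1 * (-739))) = -0.70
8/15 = 0.53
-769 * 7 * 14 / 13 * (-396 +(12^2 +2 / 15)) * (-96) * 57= -519324968064 / 65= -7989614893.29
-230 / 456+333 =75809 / 228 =332.50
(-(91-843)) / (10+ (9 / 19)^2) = 271472 / 3691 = 73.55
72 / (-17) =-72 / 17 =-4.24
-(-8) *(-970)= -7760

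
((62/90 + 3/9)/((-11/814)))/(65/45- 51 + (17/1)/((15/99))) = -3404/2819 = -1.21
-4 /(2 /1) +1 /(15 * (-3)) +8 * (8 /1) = 2789 /45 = 61.98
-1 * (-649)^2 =-421201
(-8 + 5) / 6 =-1 / 2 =-0.50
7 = 7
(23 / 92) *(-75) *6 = -225 / 2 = -112.50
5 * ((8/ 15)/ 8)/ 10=1/ 30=0.03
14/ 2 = 7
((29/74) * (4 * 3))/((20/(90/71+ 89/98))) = 1317093/2574460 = 0.51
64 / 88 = 8 / 11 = 0.73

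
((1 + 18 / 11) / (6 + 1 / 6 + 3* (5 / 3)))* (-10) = -1740 / 737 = -2.36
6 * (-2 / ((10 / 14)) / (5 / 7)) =-23.52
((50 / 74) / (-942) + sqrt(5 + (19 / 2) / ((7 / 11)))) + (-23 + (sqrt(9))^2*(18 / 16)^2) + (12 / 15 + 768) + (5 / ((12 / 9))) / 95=3*sqrt(434) / 14 + 80233117493 / 105956160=761.69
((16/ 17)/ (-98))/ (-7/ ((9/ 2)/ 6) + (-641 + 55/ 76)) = 1824/ 123376463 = 0.00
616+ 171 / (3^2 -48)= 7951 / 13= 611.62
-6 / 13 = -0.46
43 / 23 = 1.87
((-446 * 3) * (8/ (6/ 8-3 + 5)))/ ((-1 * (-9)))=-14272/ 33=-432.48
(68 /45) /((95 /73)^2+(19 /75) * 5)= 181186 /354939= 0.51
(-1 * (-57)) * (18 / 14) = 513 / 7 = 73.29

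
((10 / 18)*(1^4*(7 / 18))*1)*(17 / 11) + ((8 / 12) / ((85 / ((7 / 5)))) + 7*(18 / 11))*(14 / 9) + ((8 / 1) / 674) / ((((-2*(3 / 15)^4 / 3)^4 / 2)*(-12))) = -1560092907476356597 / 1020907800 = -1528142803.37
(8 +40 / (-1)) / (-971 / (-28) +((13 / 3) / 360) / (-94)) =-22740480 / 24643889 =-0.92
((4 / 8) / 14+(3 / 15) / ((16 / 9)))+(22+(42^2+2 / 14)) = 1000323 / 560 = 1786.29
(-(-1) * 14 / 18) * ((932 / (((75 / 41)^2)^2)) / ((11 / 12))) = 73741059056 / 1044140625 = 70.62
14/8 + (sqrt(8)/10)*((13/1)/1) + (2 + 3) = 13*sqrt(2)/5 + 27/4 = 10.43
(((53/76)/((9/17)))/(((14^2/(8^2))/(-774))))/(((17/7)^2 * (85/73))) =-1330936/27455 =-48.48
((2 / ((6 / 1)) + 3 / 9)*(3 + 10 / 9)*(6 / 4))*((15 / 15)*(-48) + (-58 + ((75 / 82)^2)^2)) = -176151451147 / 406909584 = -432.90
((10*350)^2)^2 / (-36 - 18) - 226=-75031250006102 / 27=-2778935185411.19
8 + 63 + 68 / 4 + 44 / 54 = 2398 / 27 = 88.81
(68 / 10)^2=1156 / 25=46.24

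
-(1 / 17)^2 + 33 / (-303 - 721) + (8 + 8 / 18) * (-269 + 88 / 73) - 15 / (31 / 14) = -13671101133391 / 6027328512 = -2268.19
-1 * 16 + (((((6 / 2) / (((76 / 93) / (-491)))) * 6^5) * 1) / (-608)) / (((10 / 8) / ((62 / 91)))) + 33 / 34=70087859011 / 5584670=12550.04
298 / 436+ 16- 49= -7045 / 218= -32.32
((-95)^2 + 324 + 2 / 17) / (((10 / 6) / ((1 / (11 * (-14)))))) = -13623 / 374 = -36.43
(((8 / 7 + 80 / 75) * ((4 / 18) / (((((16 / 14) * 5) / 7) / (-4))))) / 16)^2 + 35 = 63828709 / 1822500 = 35.02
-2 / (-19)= 2 / 19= 0.11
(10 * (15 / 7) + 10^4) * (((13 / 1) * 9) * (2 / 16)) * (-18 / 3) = -12311325 / 14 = -879380.36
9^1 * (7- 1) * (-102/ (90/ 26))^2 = 1172184/ 25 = 46887.36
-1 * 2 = -2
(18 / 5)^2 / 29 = 324 / 725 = 0.45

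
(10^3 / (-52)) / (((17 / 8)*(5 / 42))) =-16800 / 221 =-76.02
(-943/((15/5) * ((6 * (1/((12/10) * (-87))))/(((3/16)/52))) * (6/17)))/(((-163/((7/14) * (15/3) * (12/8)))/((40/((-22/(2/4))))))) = 6973485/5967104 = 1.17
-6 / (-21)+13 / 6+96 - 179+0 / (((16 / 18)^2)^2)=-80.55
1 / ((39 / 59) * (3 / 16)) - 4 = 476 / 117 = 4.07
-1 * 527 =-527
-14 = -14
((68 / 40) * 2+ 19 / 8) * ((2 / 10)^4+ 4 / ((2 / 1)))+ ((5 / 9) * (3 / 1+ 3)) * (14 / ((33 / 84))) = 107536373 / 825000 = 130.35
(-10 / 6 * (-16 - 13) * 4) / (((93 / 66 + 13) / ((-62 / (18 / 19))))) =-7515640 / 8559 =-878.10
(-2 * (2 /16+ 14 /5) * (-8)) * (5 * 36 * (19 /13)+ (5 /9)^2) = 110938 /9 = 12326.44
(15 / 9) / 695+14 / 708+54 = 2658215 / 49206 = 54.02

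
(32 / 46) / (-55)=-16 / 1265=-0.01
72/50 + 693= 17361/25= 694.44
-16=-16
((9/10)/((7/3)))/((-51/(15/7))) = -27/1666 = -0.02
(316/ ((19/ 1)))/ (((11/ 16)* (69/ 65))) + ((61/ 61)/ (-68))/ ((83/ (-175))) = 1857367835/ 81392124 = 22.82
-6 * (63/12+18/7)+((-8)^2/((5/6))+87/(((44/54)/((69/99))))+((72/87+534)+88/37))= 641.49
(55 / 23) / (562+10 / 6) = 165 / 38893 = 0.00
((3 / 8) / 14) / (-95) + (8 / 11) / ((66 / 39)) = 552917 / 1287440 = 0.43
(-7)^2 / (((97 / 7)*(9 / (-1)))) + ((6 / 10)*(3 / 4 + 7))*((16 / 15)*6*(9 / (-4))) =-1469977 / 21825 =-67.35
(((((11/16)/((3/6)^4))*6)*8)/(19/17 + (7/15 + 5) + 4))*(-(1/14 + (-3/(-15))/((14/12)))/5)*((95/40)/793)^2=-10328571/475233766280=-0.00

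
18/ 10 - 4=-11/ 5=-2.20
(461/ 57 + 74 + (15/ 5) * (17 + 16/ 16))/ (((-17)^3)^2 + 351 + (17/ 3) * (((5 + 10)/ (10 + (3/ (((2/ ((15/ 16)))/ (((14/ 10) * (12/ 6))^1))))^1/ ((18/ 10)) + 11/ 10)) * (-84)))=8245691/ 1462508152320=0.00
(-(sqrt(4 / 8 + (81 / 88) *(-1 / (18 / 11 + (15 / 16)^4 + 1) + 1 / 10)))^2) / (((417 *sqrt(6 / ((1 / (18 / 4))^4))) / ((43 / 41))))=-29944750177 *sqrt(6) / 4492189553389560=-0.00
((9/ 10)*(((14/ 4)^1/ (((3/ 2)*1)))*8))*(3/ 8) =63/ 10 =6.30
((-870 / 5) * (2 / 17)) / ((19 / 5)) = -1740 / 323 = -5.39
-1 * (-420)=420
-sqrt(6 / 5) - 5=-5 - sqrt(30) / 5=-6.10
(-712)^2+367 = 507311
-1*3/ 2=-3/ 2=-1.50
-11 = -11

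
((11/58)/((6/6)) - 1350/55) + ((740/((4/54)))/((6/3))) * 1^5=3171271/638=4970.64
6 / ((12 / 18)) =9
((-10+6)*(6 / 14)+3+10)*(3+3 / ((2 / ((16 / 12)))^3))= 395 / 9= 43.89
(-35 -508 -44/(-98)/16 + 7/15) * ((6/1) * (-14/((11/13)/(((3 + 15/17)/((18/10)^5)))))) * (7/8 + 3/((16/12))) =38114984375/1102248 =34579.32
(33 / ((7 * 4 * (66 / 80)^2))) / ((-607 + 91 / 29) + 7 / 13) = -150800 / 52541643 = -0.00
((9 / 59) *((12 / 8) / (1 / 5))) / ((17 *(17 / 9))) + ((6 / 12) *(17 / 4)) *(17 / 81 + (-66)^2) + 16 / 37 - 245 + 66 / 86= 158443036197173 / 17579035368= 9013.18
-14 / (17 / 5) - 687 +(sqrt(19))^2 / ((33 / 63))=-122456 / 187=-654.84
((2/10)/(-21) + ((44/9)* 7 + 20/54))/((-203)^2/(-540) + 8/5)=-130724/282415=-0.46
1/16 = 0.06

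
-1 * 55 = -55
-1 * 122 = -122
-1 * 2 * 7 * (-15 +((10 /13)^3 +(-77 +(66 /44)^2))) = 5493061 /4394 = 1250.13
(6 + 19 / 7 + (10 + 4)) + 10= 229 / 7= 32.71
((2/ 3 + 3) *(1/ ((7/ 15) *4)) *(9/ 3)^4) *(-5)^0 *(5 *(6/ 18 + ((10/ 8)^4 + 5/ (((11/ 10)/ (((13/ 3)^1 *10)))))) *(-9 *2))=-1464457725/ 512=-2860268.99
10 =10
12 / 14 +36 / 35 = 66 / 35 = 1.89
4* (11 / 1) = 44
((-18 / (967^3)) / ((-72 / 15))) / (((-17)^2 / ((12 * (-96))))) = -4320 / 261322777207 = -0.00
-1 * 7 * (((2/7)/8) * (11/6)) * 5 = -55/24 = -2.29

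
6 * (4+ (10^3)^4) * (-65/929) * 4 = -1560000000006240/929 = -1679224973096.06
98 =98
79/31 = 2.55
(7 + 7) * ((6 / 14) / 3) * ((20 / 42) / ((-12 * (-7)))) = 5 / 441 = 0.01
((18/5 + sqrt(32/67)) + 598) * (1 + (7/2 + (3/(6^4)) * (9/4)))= 2713.45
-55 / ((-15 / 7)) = 77 / 3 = 25.67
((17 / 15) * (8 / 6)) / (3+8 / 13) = 0.42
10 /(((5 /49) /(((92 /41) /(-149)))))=-9016 /6109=-1.48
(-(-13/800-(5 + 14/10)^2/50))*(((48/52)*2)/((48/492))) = 2055207/130000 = 15.81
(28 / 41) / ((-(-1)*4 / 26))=182 / 41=4.44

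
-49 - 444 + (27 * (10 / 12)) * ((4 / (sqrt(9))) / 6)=-488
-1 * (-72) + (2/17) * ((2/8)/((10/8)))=6122/85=72.02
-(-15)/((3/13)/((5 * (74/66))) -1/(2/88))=-36075/105721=-0.34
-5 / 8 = -0.62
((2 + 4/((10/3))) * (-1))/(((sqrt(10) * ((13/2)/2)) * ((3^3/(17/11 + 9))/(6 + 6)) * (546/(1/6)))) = -3712 * sqrt(10)/26351325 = -0.00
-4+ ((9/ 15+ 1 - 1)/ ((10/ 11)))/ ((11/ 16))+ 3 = -1/ 25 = -0.04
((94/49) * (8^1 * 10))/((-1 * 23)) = -7520/1127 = -6.67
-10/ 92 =-5/ 46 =-0.11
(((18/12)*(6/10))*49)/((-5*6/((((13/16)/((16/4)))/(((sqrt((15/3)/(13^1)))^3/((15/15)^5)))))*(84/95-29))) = 472017*sqrt(65)/85472000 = 0.04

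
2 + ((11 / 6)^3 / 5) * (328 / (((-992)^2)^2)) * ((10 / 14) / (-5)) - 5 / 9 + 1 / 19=26030106978823631 / 17387298021703680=1.50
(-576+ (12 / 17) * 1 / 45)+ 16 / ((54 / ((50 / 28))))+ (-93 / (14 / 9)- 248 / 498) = -1695382193 / 2666790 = -635.74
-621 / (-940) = 0.66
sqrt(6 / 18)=sqrt(3) / 3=0.58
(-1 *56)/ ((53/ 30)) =-1680/ 53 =-31.70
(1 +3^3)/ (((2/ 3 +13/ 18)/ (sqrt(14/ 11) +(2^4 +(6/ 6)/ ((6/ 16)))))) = 504 * sqrt(154)/ 275 +9408/ 25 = 399.06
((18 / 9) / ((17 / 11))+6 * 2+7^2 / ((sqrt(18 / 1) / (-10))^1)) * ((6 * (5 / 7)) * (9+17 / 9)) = 31640 / 51-34300 * sqrt(2) / 9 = -4769.33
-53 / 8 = -6.62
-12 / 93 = -4 / 31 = -0.13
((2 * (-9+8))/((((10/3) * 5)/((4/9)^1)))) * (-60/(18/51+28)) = 136/1205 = 0.11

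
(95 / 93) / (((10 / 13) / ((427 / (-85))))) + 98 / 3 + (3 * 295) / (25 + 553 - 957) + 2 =51252573 / 1997330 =25.66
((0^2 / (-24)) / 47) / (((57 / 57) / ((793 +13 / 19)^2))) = 0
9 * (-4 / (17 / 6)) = -216 / 17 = -12.71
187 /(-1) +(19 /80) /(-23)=-344099 /1840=-187.01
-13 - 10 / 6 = -44 / 3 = -14.67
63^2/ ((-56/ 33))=-18711/ 8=-2338.88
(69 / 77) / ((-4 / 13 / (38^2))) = -323817 / 77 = -4205.42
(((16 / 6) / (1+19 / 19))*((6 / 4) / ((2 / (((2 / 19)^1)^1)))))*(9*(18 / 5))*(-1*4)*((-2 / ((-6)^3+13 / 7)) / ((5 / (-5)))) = 18144 / 142405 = 0.13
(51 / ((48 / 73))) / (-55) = -1241 / 880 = -1.41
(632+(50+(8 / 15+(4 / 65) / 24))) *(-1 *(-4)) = 532378 / 195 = 2730.14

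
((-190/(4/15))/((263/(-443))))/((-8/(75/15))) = -3156375/4208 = -750.09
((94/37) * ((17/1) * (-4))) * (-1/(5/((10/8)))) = 1598/37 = 43.19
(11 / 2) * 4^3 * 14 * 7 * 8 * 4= 1103872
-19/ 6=-3.17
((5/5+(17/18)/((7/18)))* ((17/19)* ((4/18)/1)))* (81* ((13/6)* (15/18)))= 13260/133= 99.70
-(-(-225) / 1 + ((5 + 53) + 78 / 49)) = -13945 / 49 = -284.59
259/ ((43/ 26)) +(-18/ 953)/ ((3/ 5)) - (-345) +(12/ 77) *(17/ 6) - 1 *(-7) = 1606136426/ 3155383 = 509.01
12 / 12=1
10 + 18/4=29/2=14.50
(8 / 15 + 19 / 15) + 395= 1984 / 5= 396.80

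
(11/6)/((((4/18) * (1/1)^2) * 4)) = 33/16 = 2.06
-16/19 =-0.84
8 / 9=0.89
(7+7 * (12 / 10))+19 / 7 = 634 / 35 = 18.11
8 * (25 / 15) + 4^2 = 88 / 3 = 29.33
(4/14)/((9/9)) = 0.29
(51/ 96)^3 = 4913/ 32768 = 0.15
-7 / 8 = -0.88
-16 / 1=-16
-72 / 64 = -9 / 8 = -1.12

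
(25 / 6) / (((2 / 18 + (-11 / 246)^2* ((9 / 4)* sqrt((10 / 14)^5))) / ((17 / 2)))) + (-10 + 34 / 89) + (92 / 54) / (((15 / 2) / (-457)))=89994158942928533348 / 438105011678054415 - 11436729727500* sqrt(35) / 12154390669387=199.85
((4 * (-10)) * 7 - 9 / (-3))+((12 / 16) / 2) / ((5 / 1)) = -11077 / 40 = -276.92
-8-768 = -776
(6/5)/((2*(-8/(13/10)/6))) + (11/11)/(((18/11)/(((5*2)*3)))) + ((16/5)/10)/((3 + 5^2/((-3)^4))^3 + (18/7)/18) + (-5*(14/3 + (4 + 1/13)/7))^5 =-510884024618867468142886361141/41025624746058545229000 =-12452803.04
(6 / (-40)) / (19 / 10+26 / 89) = -267 / 3902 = -0.07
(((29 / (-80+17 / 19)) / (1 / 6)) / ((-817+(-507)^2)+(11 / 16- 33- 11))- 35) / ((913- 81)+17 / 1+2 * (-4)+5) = -71876315797 / 1737352807074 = -0.04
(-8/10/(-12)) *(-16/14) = -8/105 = -0.08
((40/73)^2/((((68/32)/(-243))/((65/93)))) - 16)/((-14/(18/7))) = 1010935152/137610767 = 7.35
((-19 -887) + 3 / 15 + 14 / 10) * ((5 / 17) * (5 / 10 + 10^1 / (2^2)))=-798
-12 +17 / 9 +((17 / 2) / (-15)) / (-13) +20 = 11621 / 1170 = 9.93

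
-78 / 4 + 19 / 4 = -14.75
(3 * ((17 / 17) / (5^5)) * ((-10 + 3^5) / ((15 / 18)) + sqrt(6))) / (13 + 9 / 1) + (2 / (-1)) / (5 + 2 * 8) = -299713 / 3609375 + 3 * sqrt(6) / 68750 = -0.08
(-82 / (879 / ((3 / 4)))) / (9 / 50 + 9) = -1025 / 134487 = -0.01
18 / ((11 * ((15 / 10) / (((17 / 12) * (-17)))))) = -289 / 11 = -26.27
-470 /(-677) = 470 /677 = 0.69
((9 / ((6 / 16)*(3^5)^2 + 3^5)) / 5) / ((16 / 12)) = 2 / 33165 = 0.00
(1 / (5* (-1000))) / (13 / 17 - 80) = 17 / 6735000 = 0.00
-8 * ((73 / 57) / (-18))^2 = -10658 / 263169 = -0.04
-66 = -66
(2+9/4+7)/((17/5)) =3.31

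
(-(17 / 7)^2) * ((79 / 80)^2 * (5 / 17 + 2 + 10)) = -22174273 / 313600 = -70.71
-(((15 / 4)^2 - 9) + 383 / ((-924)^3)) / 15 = -3993750301 / 11833335360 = -0.34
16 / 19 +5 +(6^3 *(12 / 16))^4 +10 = 688747551.84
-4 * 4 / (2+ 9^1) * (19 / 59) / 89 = -304 / 57761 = -0.01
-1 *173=-173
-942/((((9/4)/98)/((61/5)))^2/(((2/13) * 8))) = -2872641529856/8775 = -327366556.11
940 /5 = 188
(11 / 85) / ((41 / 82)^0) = 11 / 85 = 0.13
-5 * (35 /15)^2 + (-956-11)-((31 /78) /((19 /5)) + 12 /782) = -1728550483 /1738386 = -994.34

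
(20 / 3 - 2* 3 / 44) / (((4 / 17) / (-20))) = -555.08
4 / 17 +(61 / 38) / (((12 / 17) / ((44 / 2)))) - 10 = 40.27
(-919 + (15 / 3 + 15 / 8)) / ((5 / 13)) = -94861 / 40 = -2371.52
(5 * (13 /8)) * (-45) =-2925 /8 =-365.62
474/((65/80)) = 7584/13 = 583.38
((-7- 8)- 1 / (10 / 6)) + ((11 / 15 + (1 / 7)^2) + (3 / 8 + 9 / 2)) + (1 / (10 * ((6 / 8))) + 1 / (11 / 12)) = -565757 / 64680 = -8.75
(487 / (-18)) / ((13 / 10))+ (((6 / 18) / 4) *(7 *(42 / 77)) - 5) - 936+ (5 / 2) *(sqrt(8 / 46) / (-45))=-2474885 / 2574 - sqrt(23) / 207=-961.52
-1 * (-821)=821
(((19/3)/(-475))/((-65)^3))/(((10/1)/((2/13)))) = 1/1338796875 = 0.00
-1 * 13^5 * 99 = -36758007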